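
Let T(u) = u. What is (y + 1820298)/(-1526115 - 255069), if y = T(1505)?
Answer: -1821803/1781184 ≈ -1.0228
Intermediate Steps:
y = 1505
(y + 1820298)/(-1526115 - 255069) = (1505 + 1820298)/(-1526115 - 255069) = 1821803/(-1781184) = 1821803*(-1/1781184) = -1821803/1781184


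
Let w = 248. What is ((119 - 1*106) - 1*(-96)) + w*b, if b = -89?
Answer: -21963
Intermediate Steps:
((119 - 1*106) - 1*(-96)) + w*b = ((119 - 1*106) - 1*(-96)) + 248*(-89) = ((119 - 106) + 96) - 22072 = (13 + 96) - 22072 = 109 - 22072 = -21963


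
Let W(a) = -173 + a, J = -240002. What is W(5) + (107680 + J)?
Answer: -132490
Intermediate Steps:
W(5) + (107680 + J) = (-173 + 5) + (107680 - 240002) = -168 - 132322 = -132490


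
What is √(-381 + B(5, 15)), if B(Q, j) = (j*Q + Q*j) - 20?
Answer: I*√251 ≈ 15.843*I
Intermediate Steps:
B(Q, j) = -20 + 2*Q*j (B(Q, j) = (Q*j + Q*j) - 20 = 2*Q*j - 20 = -20 + 2*Q*j)
√(-381 + B(5, 15)) = √(-381 + (-20 + 2*5*15)) = √(-381 + (-20 + 150)) = √(-381 + 130) = √(-251) = I*√251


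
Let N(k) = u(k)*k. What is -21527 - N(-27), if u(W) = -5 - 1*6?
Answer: -21824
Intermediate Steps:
u(W) = -11 (u(W) = -5 - 6 = -11)
N(k) = -11*k
-21527 - N(-27) = -21527 - (-11)*(-27) = -21527 - 1*297 = -21527 - 297 = -21824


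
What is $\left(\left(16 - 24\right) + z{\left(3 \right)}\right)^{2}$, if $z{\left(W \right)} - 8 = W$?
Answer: $9$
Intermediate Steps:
$z{\left(W \right)} = 8 + W$
$\left(\left(16 - 24\right) + z{\left(3 \right)}\right)^{2} = \left(\left(16 - 24\right) + \left(8 + 3\right)\right)^{2} = \left(-8 + 11\right)^{2} = 3^{2} = 9$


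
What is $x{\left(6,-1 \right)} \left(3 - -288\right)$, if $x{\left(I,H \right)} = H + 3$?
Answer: $582$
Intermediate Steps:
$x{\left(I,H \right)} = 3 + H$
$x{\left(6,-1 \right)} \left(3 - -288\right) = \left(3 - 1\right) \left(3 - -288\right) = 2 \left(3 + 288\right) = 2 \cdot 291 = 582$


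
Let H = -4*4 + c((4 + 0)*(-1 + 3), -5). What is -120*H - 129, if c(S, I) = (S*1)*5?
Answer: -3009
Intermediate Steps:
c(S, I) = 5*S (c(S, I) = S*5 = 5*S)
H = 24 (H = -4*4 + 5*((4 + 0)*(-1 + 3)) = -16 + 5*(4*2) = -16 + 5*8 = -16 + 40 = 24)
-120*H - 129 = -120*24 - 129 = -2880 - 129 = -3009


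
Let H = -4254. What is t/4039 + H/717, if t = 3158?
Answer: -4972540/965321 ≈ -5.1512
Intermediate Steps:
t/4039 + H/717 = 3158/4039 - 4254/717 = 3158*(1/4039) - 4254*1/717 = 3158/4039 - 1418/239 = -4972540/965321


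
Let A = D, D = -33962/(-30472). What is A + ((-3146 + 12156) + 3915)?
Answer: 196942281/15236 ≈ 12926.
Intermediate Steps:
D = 16981/15236 (D = -33962*(-1/30472) = 16981/15236 ≈ 1.1145)
A = 16981/15236 ≈ 1.1145
A + ((-3146 + 12156) + 3915) = 16981/15236 + ((-3146 + 12156) + 3915) = 16981/15236 + (9010 + 3915) = 16981/15236 + 12925 = 196942281/15236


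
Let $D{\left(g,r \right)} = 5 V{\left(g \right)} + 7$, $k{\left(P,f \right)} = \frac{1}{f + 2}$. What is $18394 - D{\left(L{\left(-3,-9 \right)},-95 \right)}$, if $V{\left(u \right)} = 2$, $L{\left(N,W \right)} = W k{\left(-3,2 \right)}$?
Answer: $18377$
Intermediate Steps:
$k{\left(P,f \right)} = \frac{1}{2 + f}$
$L{\left(N,W \right)} = \frac{W}{4}$ ($L{\left(N,W \right)} = \frac{W}{2 + 2} = \frac{W}{4}$)
$D{\left(g,r \right)} = 17$ ($D{\left(g,r \right)} = 5 \cdot 2 + 7 = 10 + 7 = 17$)
$18394 - D{\left(L{\left(-3,-9 \right)},-95 \right)} = 18394 - 17 = 18377$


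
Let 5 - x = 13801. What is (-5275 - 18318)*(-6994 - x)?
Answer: -160479586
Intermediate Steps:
x = -13796 (x = 5 - 1*13801 = 5 - 13801 = -13796)
(-5275 - 18318)*(-6994 - x) = (-5275 - 18318)*(-6994 - 1*(-13796)) = -23593*(-6994 + 13796) = -23593*6802 = -160479586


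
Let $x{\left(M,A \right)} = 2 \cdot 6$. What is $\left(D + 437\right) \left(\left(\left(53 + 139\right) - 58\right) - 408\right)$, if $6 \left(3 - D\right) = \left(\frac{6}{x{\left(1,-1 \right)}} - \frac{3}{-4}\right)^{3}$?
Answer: $- \frac{23130395}{192} \approx -1.2047 \cdot 10^{5}$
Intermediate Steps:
$x{\left(M,A \right)} = 12$
$D = \frac{1027}{384}$ ($D = 3 - \frac{\left(\frac{6}{12} - \frac{3}{-4}\right)^{3}}{6} = 3 - \frac{\left(6 \cdot \frac{1}{12} - - \frac{3}{4}\right)^{3}}{6} = 3 - \frac{\left(\frac{1}{2} + \frac{3}{4}\right)^{3}}{6} = 3 - \frac{\left(\frac{5}{4}\right)^{3}}{6} = 3 - \frac{125}{384} = \frac{1027}{384} \approx 2.6745$)
$\left(D + 437\right) \left(\left(\left(53 + 139\right) - 58\right) - 408\right) = \left(\frac{1027}{384} + 437\right) \left(\left(\left(53 + 139\right) - 58\right) - 408\right) = \frac{168835 \left(\left(192 - 58\right) - 408\right)}{384} = \frac{168835 \left(134 - 408\right)}{384} = \frac{168835}{384} \left(-274\right) = - \frac{23130395}{192}$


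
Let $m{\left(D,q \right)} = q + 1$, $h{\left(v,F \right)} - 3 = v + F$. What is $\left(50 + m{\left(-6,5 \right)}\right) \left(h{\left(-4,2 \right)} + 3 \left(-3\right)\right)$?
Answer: $-448$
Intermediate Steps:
$h{\left(v,F \right)} = 3 + F + v$ ($h{\left(v,F \right)} = 3 + \left(v + F\right) = 3 + \left(F + v\right) = 3 + F + v$)
$m{\left(D,q \right)} = 1 + q$
$\left(50 + m{\left(-6,5 \right)}\right) \left(h{\left(-4,2 \right)} + 3 \left(-3\right)\right) = \left(50 + \left(1 + 5\right)\right) \left(\left(3 + 2 - 4\right) + 3 \left(-3\right)\right) = \left(50 + 6\right) \left(1 - 9\right) = 56 \left(-8\right) = -448$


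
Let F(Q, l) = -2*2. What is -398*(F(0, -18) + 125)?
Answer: -48158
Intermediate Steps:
F(Q, l) = -4
-398*(F(0, -18) + 125) = -398*(-4 + 125) = -398*121 = -48158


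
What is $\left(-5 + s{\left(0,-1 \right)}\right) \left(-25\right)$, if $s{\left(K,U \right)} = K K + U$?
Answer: $150$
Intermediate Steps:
$s{\left(K,U \right)} = U + K^{2}$ ($s{\left(K,U \right)} = K^{2} + U = U + K^{2}$)
$\left(-5 + s{\left(0,-1 \right)}\right) \left(-25\right) = \left(-5 - \left(1 - 0^{2}\right)\right) \left(-25\right) = \left(-5 + \left(-1 + 0\right)\right) \left(-25\right) = \left(-5 - 1\right) \left(-25\right) = \left(-6\right) \left(-25\right) = 150$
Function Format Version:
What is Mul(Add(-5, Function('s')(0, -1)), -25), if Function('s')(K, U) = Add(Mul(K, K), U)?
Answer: 150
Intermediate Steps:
Function('s')(K, U) = Add(U, Pow(K, 2)) (Function('s')(K, U) = Add(Pow(K, 2), U) = Add(U, Pow(K, 2)))
Mul(Add(-5, Function('s')(0, -1)), -25) = Mul(Add(-5, Add(-1, Pow(0, 2))), -25) = Mul(Add(-5, Add(-1, 0)), -25) = Mul(Add(-5, -1), -25) = Mul(-6, -25) = 150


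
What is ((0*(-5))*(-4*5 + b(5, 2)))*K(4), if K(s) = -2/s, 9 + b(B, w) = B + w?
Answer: 0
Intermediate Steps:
b(B, w) = -9 + B + w (b(B, w) = -9 + (B + w) = -9 + B + w)
((0*(-5))*(-4*5 + b(5, 2)))*K(4) = ((0*(-5))*(-4*5 + (-9 + 5 + 2)))*(-2/4) = (0*(-20 - 2))*(-2*¼) = (0*(-22))*(-½) = 0*(-½) = 0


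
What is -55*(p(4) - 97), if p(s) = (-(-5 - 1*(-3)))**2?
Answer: 5115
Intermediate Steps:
p(s) = 4 (p(s) = (-(-5 + 3))**2 = (-1*(-2))**2 = 2**2 = 4)
-55*(p(4) - 97) = -55*(4 - 97) = -55*(-93) = 5115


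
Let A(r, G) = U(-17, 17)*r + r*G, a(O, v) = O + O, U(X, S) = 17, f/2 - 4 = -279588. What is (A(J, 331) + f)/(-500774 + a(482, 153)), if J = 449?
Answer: 201458/249905 ≈ 0.80614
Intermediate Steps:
f = -559168 (f = 8 + 2*(-279588) = 8 - 559176 = -559168)
a(O, v) = 2*O
A(r, G) = 17*r + G*r (A(r, G) = 17*r + r*G = 17*r + G*r)
(A(J, 331) + f)/(-500774 + a(482, 153)) = (449*(17 + 331) - 559168)/(-500774 + 2*482) = (449*348 - 559168)/(-500774 + 964) = (156252 - 559168)/(-499810) = -402916*(-1/499810) = 201458/249905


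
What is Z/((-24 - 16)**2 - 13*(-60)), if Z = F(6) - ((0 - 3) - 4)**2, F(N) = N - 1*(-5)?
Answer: -19/1190 ≈ -0.015966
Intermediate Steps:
F(N) = 5 + N (F(N) = N + 5 = 5 + N)
Z = -38 (Z = (5 + 6) - ((0 - 3) - 4)**2 = 11 - (-3 - 4)**2 = 11 - 1*(-7)**2 = 11 - 1*49 = 11 - 49 = -38)
Z/((-24 - 16)**2 - 13*(-60)) = -38/((-24 - 16)**2 - 13*(-60)) = -38/((-40)**2 + 780) = -38/(1600 + 780) = -38/2380 = (1/2380)*(-38) = -19/1190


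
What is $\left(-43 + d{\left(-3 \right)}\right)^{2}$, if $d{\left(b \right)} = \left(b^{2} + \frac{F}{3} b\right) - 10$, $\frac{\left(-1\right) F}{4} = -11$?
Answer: $7744$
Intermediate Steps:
$F = 44$ ($F = \left(-4\right) \left(-11\right) = 44$)
$d{\left(b \right)} = -10 + b^{2} + \frac{44 b}{3}$ ($d{\left(b \right)} = \left(b^{2} + \frac{44}{3} b\right) - 10 = \left(b^{2} + 44 \cdot \frac{1}{3} b\right) - 10 = \left(b^{2} + \frac{44 b}{3}\right) - 10 = -10 + b^{2} + \frac{44 b}{3}$)
$\left(-43 + d{\left(-3 \right)}\right)^{2} = \left(-43 + \left(-10 + \left(-3\right)^{2} + \frac{44}{3} \left(-3\right)\right)\right)^{2} = \left(-43 - 45\right)^{2} = \left(-88\right)^{2} = 7744$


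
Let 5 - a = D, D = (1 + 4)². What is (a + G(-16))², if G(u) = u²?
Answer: 55696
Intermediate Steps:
D = 25 (D = 5² = 25)
a = -20 (a = 5 - 1*25 = 5 - 25 = -20)
(a + G(-16))² = (-20 + (-16)²)² = (-20 + 256)² = 236² = 55696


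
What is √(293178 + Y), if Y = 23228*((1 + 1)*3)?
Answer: √432546 ≈ 657.68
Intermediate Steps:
Y = 139368 (Y = 23228*(2*3) = 23228*6 = 139368)
√(293178 + Y) = √(293178 + 139368) = √432546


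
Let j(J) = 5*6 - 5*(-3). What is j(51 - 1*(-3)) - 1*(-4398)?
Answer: 4443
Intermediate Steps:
j(J) = 45 (j(J) = 30 + 15 = 45)
j(51 - 1*(-3)) - 1*(-4398) = 45 - 1*(-4398) = 45 + 4398 = 4443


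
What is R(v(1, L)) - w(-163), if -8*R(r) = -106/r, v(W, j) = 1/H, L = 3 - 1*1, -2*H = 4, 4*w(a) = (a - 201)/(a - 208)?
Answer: -2835/106 ≈ -26.745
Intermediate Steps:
w(a) = (-201 + a)/(4*(-208 + a)) (w(a) = ((a - 201)/(a - 208))/4 = ((-201 + a)/(-208 + a))/4 = (-201 + a)/(4*(-208 + a)))
H = -2 (H = -½*4 = -2)
L = 2 (L = 3 - 1 = 2)
v(W, j) = -½ (v(W, j) = 1/(-2) = -½)
R(r) = 53/(4*r) (R(r) = -(-53)/(4*r) = 53/(4*r))
R(v(1, L)) - w(-163) = 53/(4*(-½)) - (-201 - 163)/(4*(-208 - 163)) = (53/4)*(-2) - (-364)/(4*(-371)) = -53/2 - (-1)*(-364)/(4*371) = -53/2 - 1*13/53 = -53/2 - 13/53 = -2835/106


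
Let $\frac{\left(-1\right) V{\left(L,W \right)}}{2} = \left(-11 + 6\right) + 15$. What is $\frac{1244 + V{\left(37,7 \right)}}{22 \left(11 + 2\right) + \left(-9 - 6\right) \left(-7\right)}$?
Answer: $\frac{72}{23} \approx 3.1304$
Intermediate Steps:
$V{\left(L,W \right)} = -20$ ($V{\left(L,W \right)} = - 2 \left(\left(-11 + 6\right) + 15\right) = - 2 \left(-5 + 15\right) = \left(-2\right) 10 = -20$)
$\frac{1244 + V{\left(37,7 \right)}}{22 \left(11 + 2\right) + \left(-9 - 6\right) \left(-7\right)} = \frac{1244 - 20}{22 \left(11 + 2\right) + \left(-9 - 6\right) \left(-7\right)} = \frac{1224}{22 \cdot 13 + \left(-9 - 6\right) \left(-7\right)} = \frac{1224}{286 - -105} = \frac{1224}{286 + 105} = \frac{1224}{391} = 1224 \cdot \frac{1}{391} = \frac{72}{23}$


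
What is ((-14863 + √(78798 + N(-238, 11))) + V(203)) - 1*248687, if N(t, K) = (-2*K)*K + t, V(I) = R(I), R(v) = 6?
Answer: -263544 + 3*√8702 ≈ -2.6326e+5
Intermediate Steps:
V(I) = 6
N(t, K) = t - 2*K² (N(t, K) = -2*K² + t = t - 2*K²)
((-14863 + √(78798 + N(-238, 11))) + V(203)) - 1*248687 = ((-14863 + √(78798 + (-238 - 2*11²))) + 6) - 1*248687 = ((-14863 + √(78798 + (-238 - 2*121))) + 6) - 248687 = ((-14863 + √(78798 + (-238 - 242))) + 6) - 248687 = ((-14863 + √(78798 - 480)) + 6) - 248687 = ((-14863 + √78318) + 6) - 248687 = ((-14863 + 3*√8702) + 6) - 248687 = (-14857 + 3*√8702) - 248687 = -263544 + 3*√8702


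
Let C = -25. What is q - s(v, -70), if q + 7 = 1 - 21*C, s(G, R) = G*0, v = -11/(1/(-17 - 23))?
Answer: 519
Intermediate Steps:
v = 440 (v = -11/(1/(-40)) = -11/(-1/40) = -11*(-40) = 440)
s(G, R) = 0
q = 519 (q = -7 + (1 - 21*(-25)) = -7 + (1 + 525) = -7 + 526 = 519)
q - s(v, -70) = 519 - 1*0 = 519 + 0 = 519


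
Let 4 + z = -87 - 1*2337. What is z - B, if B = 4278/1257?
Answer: -1018758/419 ≈ -2431.4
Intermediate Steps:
z = -2428 (z = -4 + (-87 - 1*2337) = -4 + (-87 - 2337) = -4 - 2424 = -2428)
B = 1426/419 (B = 4278*(1/1257) = 1426/419 ≈ 3.4033)
z - B = -2428 - 1*1426/419 = -2428 - 1426/419 = -1018758/419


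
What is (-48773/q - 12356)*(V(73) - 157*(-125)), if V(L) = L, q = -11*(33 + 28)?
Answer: -162352944894/671 ≈ -2.4196e+8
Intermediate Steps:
q = -671 (q = -11*61 = -671)
(-48773/q - 12356)*(V(73) - 157*(-125)) = (-48773/(-671) - 12356)*(73 - 157*(-125)) = (-48773*(-1/671) - 12356)*(73 + 19625) = (48773/671 - 12356)*19698 = -8242103/671*19698 = -162352944894/671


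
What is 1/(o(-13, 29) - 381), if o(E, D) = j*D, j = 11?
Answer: -1/62 ≈ -0.016129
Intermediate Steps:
o(E, D) = 11*D
1/(o(-13, 29) - 381) = 1/(11*29 - 381) = 1/(319 - 381) = 1/(-62) = -1/62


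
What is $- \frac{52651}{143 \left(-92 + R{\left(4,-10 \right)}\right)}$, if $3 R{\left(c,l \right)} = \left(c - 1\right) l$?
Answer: $\frac{52651}{14586} \approx 3.6097$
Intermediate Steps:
$R{\left(c,l \right)} = \frac{l \left(-1 + c\right)}{3}$ ($R{\left(c,l \right)} = \frac{\left(c - 1\right) l}{3} = \frac{\left(-1 + c\right) l}{3} = \frac{l \left(-1 + c\right)}{3}$)
$- \frac{52651}{143 \left(-92 + R{\left(4,-10 \right)}\right)} = - \frac{52651}{143 \left(-92 + \frac{1}{3} \left(-10\right) \left(-1 + 4\right)\right)} = - \frac{52651}{143 \left(-92 + \frac{1}{3} \left(-10\right) 3\right)} = - \frac{52651}{143 \left(-92 - 10\right)} = - \frac{52651}{143 \left(-102\right)} = - \frac{52651}{-14586} = \left(-52651\right) \left(- \frac{1}{14586}\right) = \frac{52651}{14586}$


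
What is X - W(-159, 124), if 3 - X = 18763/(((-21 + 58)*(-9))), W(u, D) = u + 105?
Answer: 37744/333 ≈ 113.35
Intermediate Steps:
W(u, D) = 105 + u
X = 19762/333 (X = 3 - 18763/((-21 + 58)*(-9)) = 3 - 18763/(37*(-9)) = 3 - 18763/(-333) = 3 - 18763*(-1)/333 = 3 - 1*(-18763/333) = 3 + 18763/333 = 19762/333 ≈ 59.345)
X - W(-159, 124) = 19762/333 - (105 - 159) = 19762/333 - 1*(-54) = 19762/333 + 54 = 37744/333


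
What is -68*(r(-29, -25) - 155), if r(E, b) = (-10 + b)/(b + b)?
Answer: 52462/5 ≈ 10492.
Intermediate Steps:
r(E, b) = (-10 + b)/(2*b) (r(E, b) = (-10 + b)/((2*b)) = (-10 + b)*(1/(2*b)) = (-10 + b)/(2*b))
-68*(r(-29, -25) - 155) = -68*((½)*(-10 - 25)/(-25) - 155) = -68*((½)*(-1/25)*(-35) - 155) = -68*(7/10 - 155) = -68*(-1543/10) = 52462/5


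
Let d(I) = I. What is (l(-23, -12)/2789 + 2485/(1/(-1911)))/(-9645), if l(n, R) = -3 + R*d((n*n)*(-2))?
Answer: 4414829374/8966635 ≈ 492.36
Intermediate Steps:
l(n, R) = -3 - 2*R*n² (l(n, R) = -3 + R*((n*n)*(-2)) = -3 + R*(n²*(-2)) = -3 + R*(-2*n²) = -3 - 2*R*n²)
(l(-23, -12)/2789 + 2485/(1/(-1911)))/(-9645) = ((-3 - 2*(-12)*(-23)²)/2789 + 2485/(1/(-1911)))/(-9645) = ((-3 - 2*(-12)*529)*(1/2789) + 2485/(-1/1911))*(-1/9645) = ((-3 + 12696)*(1/2789) + 2485*(-1911))*(-1/9645) = (12693*(1/2789) - 4748835)*(-1/9645) = (12693/2789 - 4748835)*(-1/9645) = -13244488122/2789*(-1/9645) = 4414829374/8966635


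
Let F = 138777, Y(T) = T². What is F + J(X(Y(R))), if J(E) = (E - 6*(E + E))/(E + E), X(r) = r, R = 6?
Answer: 277543/2 ≈ 1.3877e+5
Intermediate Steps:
J(E) = -11/2 (J(E) = (E - 12*E)/((2*E)) = (E - 12*E)*(1/(2*E)) = (-11*E)*(1/(2*E)) = -11/2)
F + J(X(Y(R))) = 138777 - 11/2 = 277543/2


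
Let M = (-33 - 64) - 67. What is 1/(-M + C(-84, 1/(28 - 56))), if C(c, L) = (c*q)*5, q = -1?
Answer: 1/584 ≈ 0.0017123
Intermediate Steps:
M = -164 (M = -97 - 67 = -164)
C(c, L) = -5*c (C(c, L) = (c*(-1))*5 = -c*5 = -5*c)
1/(-M + C(-84, 1/(28 - 56))) = 1/(-1*(-164) - 5*(-84)) = 1/(164 + 420) = 1/584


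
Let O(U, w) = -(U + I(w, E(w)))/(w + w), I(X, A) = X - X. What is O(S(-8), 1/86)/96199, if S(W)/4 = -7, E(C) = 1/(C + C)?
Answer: 1204/96199 ≈ 0.012516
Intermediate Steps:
E(C) = 1/(2*C)
S(W) = -28 (S(W) = 4*(-7) = -28)
I(X, A) = 0
O(U, w) = -U/(2*w) (O(U, w) = -(U + 0)/(w + w) = -U/(2*w))
O(S(-8), 1/86)/96199 = -1/2*(-28)/1/86/96199 = -1/2*(-28)/1/86*(1/96199) = -1/2*(-28)*86*(1/96199) = 1204*(1/96199) = 1204/96199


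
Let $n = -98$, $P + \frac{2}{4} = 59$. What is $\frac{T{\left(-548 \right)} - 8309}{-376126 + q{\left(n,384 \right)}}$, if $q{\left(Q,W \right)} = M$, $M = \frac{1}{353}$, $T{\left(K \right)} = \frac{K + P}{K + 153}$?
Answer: $\frac{2316785243}{104890256830} \approx 0.022088$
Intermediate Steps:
$P = \frac{117}{2}$ ($P = - \frac{1}{2} + 59 = \frac{117}{2} \approx 58.5$)
$T{\left(K \right)} = \frac{\frac{117}{2} + K}{153 + K}$ ($T{\left(K \right)} = \frac{K + \frac{117}{2}}{K + 153} = \frac{\frac{117}{2} + K}{153 + K}$)
$M = \frac{1}{353} \approx 0.0028329$
$q{\left(Q,W \right)} = \frac{1}{353}$
$\frac{T{\left(-548 \right)} - 8309}{-376126 + q{\left(n,384 \right)}} = \frac{\frac{\frac{117}{2} - 548}{153 - 548} - 8309}{-376126 + \frac{1}{353}} = \frac{\frac{1}{-395} \left(- \frac{979}{2}\right) - 8309}{- \frac{132772477}{353}} = \left(\left(- \frac{1}{395}\right) \left(- \frac{979}{2}\right) - 8309\right) \left(- \frac{353}{132772477}\right) = \left(\frac{979}{790} - 8309\right) \left(- \frac{353}{132772477}\right) = \left(- \frac{6563131}{790}\right) \left(- \frac{353}{132772477}\right) = \frac{2316785243}{104890256830}$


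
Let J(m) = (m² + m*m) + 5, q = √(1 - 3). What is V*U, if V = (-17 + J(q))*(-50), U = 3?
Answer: 2400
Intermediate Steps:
q = I*√2 (q = √(-2) = I*√2 ≈ 1.4142*I)
J(m) = 5 + 2*m² (J(m) = (m² + m²) + 5 = 2*m² + 5 = 5 + 2*m²)
V = 800 (V = (-17 + (5 + 2*(I*√2)²))*(-50) = (-17 + (5 + 2*(-2)))*(-50) = (-17 + (5 - 4))*(-50) = (-17 + 1)*(-50) = -16*(-50) = 800)
V*U = 800*3 = 2400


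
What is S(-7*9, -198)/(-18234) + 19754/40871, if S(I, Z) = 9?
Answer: 39980733/82804646 ≈ 0.48283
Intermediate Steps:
S(-7*9, -198)/(-18234) + 19754/40871 = 9/(-18234) + 19754/40871 = 9*(-1/18234) + 19754*(1/40871) = -1/2026 + 19754/40871 = 39980733/82804646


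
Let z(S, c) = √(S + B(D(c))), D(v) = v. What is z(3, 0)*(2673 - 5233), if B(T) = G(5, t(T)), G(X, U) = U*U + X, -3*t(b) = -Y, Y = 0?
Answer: -5120*√2 ≈ -7240.8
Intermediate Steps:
t(b) = 0 (t(b) = -(-1)*0/3 = -⅓*0 = 0)
G(X, U) = X + U² (G(X, U) = U² + X = X + U²)
B(T) = 5 (B(T) = 5 + 0² = 5 + 0 = 5)
z(S, c) = √(5 + S) (z(S, c) = √(S + 5) = √(5 + S))
z(3, 0)*(2673 - 5233) = √(5 + 3)*(2673 - 5233) = √8*(-2560) = (2*√2)*(-2560) = -5120*√2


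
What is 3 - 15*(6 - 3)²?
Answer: -132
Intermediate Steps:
3 - 15*(6 - 3)² = 3 - 15*3² = 3 - 15*9 = 3 - 135 = -132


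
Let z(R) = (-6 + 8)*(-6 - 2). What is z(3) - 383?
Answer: -399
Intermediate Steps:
z(R) = -16 (z(R) = 2*(-8) = -16)
z(3) - 383 = -16 - 383 = -399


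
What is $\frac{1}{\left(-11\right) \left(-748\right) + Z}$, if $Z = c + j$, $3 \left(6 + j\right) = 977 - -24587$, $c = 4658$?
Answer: $\frac{3}{64204} \approx 4.6726 \cdot 10^{-5}$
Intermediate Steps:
$j = \frac{25546}{3}$ ($j = -6 + \frac{977 - -24587}{3} = -6 + \frac{977 + 24587}{3} = -6 + \frac{1}{3} \cdot 25564 = -6 + \frac{25564}{3} = \frac{25546}{3} \approx 8515.3$)
$Z = \frac{39520}{3}$ ($Z = 4658 + \frac{25546}{3} = \frac{39520}{3} \approx 13173.0$)
$\frac{1}{\left(-11\right) \left(-748\right) + Z} = \frac{1}{\left(-11\right) \left(-748\right) + \frac{39520}{3}} = \frac{1}{8228 + \frac{39520}{3}} = \frac{1}{\frac{64204}{3}} = \frac{3}{64204}$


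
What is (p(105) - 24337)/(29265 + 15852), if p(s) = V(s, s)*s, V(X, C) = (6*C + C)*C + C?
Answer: 8090063/45117 ≈ 179.31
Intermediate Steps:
V(X, C) = C + 7*C² (V(X, C) = (7*C)*C + C = 7*C² + C = C + 7*C²)
p(s) = s²*(1 + 7*s) (p(s) = (s*(1 + 7*s))*s = s²*(1 + 7*s))
(p(105) - 24337)/(29265 + 15852) = (105²*(1 + 7*105) - 24337)/(29265 + 15852) = (11025*(1 + 735) - 24337)/45117 = (11025*736 - 24337)*(1/45117) = (8114400 - 24337)*(1/45117) = 8090063*(1/45117) = 8090063/45117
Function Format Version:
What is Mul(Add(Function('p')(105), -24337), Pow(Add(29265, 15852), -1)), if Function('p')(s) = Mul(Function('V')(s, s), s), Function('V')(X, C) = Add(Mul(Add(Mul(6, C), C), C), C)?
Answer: Rational(8090063, 45117) ≈ 179.31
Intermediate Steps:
Function('V')(X, C) = Add(C, Mul(7, Pow(C, 2))) (Function('V')(X, C) = Add(Mul(Mul(7, C), C), C) = Add(Mul(7, Pow(C, 2)), C) = Add(C, Mul(7, Pow(C, 2))))
Function('p')(s) = Mul(Pow(s, 2), Add(1, Mul(7, s))) (Function('p')(s) = Mul(Mul(s, Add(1, Mul(7, s))), s) = Mul(Pow(s, 2), Add(1, Mul(7, s))))
Mul(Add(Function('p')(105), -24337), Pow(Add(29265, 15852), -1)) = Mul(Add(Mul(Pow(105, 2), Add(1, Mul(7, 105))), -24337), Pow(Add(29265, 15852), -1)) = Mul(Add(Mul(11025, Add(1, 735)), -24337), Pow(45117, -1)) = Mul(Add(Mul(11025, 736), -24337), Rational(1, 45117)) = Mul(Add(8114400, -24337), Rational(1, 45117)) = Mul(8090063, Rational(1, 45117)) = Rational(8090063, 45117)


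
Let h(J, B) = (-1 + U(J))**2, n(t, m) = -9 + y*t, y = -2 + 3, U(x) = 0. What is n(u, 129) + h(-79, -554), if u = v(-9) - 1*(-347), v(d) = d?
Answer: 330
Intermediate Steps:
y = 1
u = 338 (u = -9 - 1*(-347) = -9 + 347 = 338)
n(t, m) = -9 + t (n(t, m) = -9 + 1*t = -9 + t)
h(J, B) = 1 (h(J, B) = (-1 + 0)**2 = (-1)**2 = 1)
n(u, 129) + h(-79, -554) = (-9 + 338) + 1 = 329 + 1 = 330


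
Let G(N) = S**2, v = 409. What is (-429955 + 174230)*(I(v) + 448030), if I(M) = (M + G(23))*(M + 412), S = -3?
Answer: -202331665800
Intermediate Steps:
G(N) = 9 (G(N) = (-3)**2 = 9)
I(M) = (9 + M)*(412 + M) (I(M) = (M + 9)*(M + 412) = (9 + M)*(412 + M))
(-429955 + 174230)*(I(v) + 448030) = (-429955 + 174230)*((3708 + 409**2 + 421*409) + 448030) = -255725*((3708 + 167281 + 172189) + 448030) = -255725*(343178 + 448030) = -255725*791208 = -202331665800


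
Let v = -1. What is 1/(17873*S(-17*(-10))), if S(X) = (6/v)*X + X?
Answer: -1/15192050 ≈ -6.5824e-8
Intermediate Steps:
S(X) = -5*X (S(X) = (6/(-1))*X + X = (6*(-1))*X + X = -6*X + X = -5*X)
1/(17873*S(-17*(-10))) = 1/(17873*((-(-85)*(-10)))) = 1/(17873*((-5*170))) = (1/17873)/(-850) = (1/17873)*(-1/850) = -1/15192050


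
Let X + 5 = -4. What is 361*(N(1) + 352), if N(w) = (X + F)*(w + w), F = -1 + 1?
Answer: 120574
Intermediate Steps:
X = -9 (X = -5 - 4 = -9)
F = 0
N(w) = -18*w (N(w) = (-9 + 0)*(w + w) = -18*w)
361*(N(1) + 352) = 361*(-18*1 + 352) = 361*(-18 + 352) = 361*334 = 120574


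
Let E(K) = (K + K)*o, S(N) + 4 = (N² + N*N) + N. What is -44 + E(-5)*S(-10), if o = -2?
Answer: 3676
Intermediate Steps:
S(N) = -4 + N + 2*N² (S(N) = -4 + ((N² + N*N) + N) = -4 + ((N² + N²) + N) = -4 + (2*N² + N) = -4 + (N + 2*N²) = -4 + N + 2*N²)
E(K) = -4*K (E(K) = (K + K)*(-2) = (2*K)*(-2) = -4*K)
-44 + E(-5)*S(-10) = -44 + (-4*(-5))*(-4 - 10 + 2*(-10)²) = -44 + 20*(-4 - 10 + 2*100) = -44 + 20*(-4 - 10 + 200) = -44 + 20*186 = -44 + 3720 = 3676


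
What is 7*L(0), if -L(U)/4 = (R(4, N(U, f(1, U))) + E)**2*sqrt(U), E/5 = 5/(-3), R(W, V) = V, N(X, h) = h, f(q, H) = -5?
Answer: 0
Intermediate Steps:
E = -25/3 (E = 5*(5/(-3)) = 5*(5*(-1/3)) = 5*(-5/3) = -25/3 ≈ -8.3333)
L(U) = -6400*sqrt(U)/9 (L(U) = -4*(-5 - 25/3)**2*sqrt(U) = -4*(-40/3)**2*sqrt(U) = -6400*sqrt(U)/9)
7*L(0) = 7*(-6400*sqrt(0)/9) = 7*(-6400/9*0) = 7*0 = 0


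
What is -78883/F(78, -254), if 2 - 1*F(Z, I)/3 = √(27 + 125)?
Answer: 78883/222 + 78883*√38/222 ≈ 2545.7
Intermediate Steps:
F(Z, I) = 6 - 6*√38 (F(Z, I) = 6 - 3*√(27 + 125) = 6 - 6*√38)
-78883/F(78, -254) = -78883/(6 - 6*√38)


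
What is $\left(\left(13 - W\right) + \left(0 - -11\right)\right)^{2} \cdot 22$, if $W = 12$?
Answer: $3168$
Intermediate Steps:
$\left(\left(13 - W\right) + \left(0 - -11\right)\right)^{2} \cdot 22 = \left(\left(13 - 12\right) + \left(0 - -11\right)\right)^{2} \cdot 22 = \left(\left(13 - 12\right) + \left(0 + 11\right)\right)^{2} \cdot 22 = \left(1 + 11\right)^{2} \cdot 22 = 12^{2} \cdot 22 = 144 \cdot 22 = 3168$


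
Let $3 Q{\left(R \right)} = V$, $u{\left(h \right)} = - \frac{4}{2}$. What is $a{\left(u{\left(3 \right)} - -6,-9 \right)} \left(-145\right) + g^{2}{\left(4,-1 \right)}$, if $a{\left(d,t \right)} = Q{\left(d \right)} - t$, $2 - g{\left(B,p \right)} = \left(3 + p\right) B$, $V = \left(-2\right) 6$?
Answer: $-689$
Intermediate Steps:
$V = -12$
$u{\left(h \right)} = -2$ ($u{\left(h \right)} = \left(-4\right) \frac{1}{2} = -2$)
$Q{\left(R \right)} = -4$ ($Q{\left(R \right)} = \frac{1}{3} \left(-12\right) = -4$)
$g{\left(B,p \right)} = 2 - B \left(3 + p\right)$ ($g{\left(B,p \right)} = 2 - \left(3 + p\right) B = 2 - B \left(3 + p\right)$)
$a{\left(d,t \right)} = -4 - t$
$a{\left(u{\left(3 \right)} - -6,-9 \right)} \left(-145\right) + g^{2}{\left(4,-1 \right)} = \left(-4 - -9\right) \left(-145\right) + \left(2 - 12 - 4 \left(-1\right)\right)^{2} = \left(-4 + 9\right) \left(-145\right) + \left(2 - 12 + 4\right)^{2} = 5 \left(-145\right) + \left(-6\right)^{2} = -725 + 36 = -689$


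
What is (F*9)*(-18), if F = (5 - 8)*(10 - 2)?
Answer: 3888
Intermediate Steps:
F = -24 (F = -3*8 = -24)
(F*9)*(-18) = -24*9*(-18) = -216*(-18) = 3888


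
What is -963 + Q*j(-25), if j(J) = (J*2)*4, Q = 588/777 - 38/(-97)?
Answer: -4280607/3589 ≈ -1192.7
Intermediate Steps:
Q = 4122/3589 (Q = 588*(1/777) - 38*(-1/97) = 28/37 + 38/97 = 4122/3589 ≈ 1.1485)
j(J) = 8*J (j(J) = (2*J)*4 = 8*J)
-963 + Q*j(-25) = -963 + 4122*(8*(-25))/3589 = -963 + (4122/3589)*(-200) = -963 - 824400/3589 = -4280607/3589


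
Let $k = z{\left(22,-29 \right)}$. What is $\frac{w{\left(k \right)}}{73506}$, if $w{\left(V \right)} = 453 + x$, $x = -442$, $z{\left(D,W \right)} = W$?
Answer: $\frac{11}{73506} \approx 0.00014965$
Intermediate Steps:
$k = -29$
$w{\left(V \right)} = 11$ ($w{\left(V \right)} = 453 - 442 = 11$)
$\frac{w{\left(k \right)}}{73506} = \frac{11}{73506}$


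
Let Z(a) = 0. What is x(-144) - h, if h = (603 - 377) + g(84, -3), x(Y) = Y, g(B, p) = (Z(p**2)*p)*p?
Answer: -370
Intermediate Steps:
g(B, p) = 0 (g(B, p) = (0*p)*p = 0*p = 0)
h = 226 (h = (603 - 377) + 0 = 226 + 0 = 226)
x(-144) - h = -144 - 1*226 = -144 - 226 = -370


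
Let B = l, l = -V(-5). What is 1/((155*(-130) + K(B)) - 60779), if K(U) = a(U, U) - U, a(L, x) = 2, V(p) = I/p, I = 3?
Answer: -5/404638 ≈ -1.2357e-5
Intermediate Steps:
V(p) = 3/p
l = ⅗ (l = -3/(-5) = -3*(-1)/5 = -1*(-⅗) = ⅗ ≈ 0.60000)
B = ⅗ ≈ 0.60000
K(U) = 2 - U
1/((155*(-130) + K(B)) - 60779) = 1/((155*(-130) + (2 - 1*⅗)) - 60779) = 1/((-20150 + (2 - ⅗)) - 60779) = 1/((-20150 + 7/5) - 60779) = 1/(-100743/5 - 60779) = 1/(-404638/5) = -5/404638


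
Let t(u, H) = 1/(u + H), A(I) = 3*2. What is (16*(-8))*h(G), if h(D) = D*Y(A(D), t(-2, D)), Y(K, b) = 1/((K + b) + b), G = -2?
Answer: 512/11 ≈ 46.545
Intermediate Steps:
A(I) = 6
t(u, H) = 1/(H + u)
Y(K, b) = 1/(K + 2*b)
h(D) = D/(6 + 2/(-2 + D)) (h(D) = D/(6 + 2/(D - 2)) = D/(6 + 2/(-2 + D)))
(16*(-8))*h(G) = (16*(-8))*((1/2)*(-2)*(-2 - 2)/(-5 + 3*(-2))) = -64*(-2)*(-4)/(-5 - 6) = -64*(-2)*(-4)/(-11) = -64*(-2)*(-1)*(-4)/11 = -128*(-4/11) = 512/11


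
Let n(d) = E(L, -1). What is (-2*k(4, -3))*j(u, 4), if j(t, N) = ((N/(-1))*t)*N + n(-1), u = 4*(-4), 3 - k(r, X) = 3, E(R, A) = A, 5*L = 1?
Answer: 0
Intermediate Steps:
L = 1/5 (L = (1/5)*1 = 1/5 ≈ 0.20000)
k(r, X) = 0 (k(r, X) = 3 - 1*3 = 3 - 3 = 0)
u = -16
n(d) = -1
j(t, N) = -1 - t*N**2 (j(t, N) = ((N/(-1))*t)*N - 1 = ((N*(-1))*t)*N - 1 = ((-N)*t)*N - 1 = (-N*t)*N - 1 = -t*N**2 - 1 = -1 - t*N**2)
(-2*k(4, -3))*j(u, 4) = (-2*0)*(-1 - 1*(-16)*4**2) = 0*(-1 - 1*(-16)*16) = 0*(-1 + 256) = 0*255 = 0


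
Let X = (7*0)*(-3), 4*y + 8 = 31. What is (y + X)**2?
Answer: 529/16 ≈ 33.063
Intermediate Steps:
y = 23/4 (y = -2 + (1/4)*31 = -2 + 31/4 = 23/4 ≈ 5.7500)
X = 0 (X = 0*(-3) = 0)
(y + X)**2 = (23/4 + 0)**2 = (23/4)**2 = 529/16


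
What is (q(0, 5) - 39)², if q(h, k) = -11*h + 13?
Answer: 676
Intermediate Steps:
q(h, k) = 13 - 11*h
(q(0, 5) - 39)² = ((13 - 11*0) - 39)² = ((13 + 0) - 39)² = (13 - 39)² = (-26)² = 676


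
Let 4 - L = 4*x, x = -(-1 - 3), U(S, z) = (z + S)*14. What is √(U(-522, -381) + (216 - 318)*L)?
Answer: I*√11418 ≈ 106.85*I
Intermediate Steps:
U(S, z) = 14*S + 14*z (U(S, z) = (S + z)*14 = 14*S + 14*z)
x = 4 (x = -1*(-4) = 4)
L = -12 (L = 4 - 4*4 = 4 - 1*16 = 4 - 16 = -12)
√(U(-522, -381) + (216 - 318)*L) = √((14*(-522) + 14*(-381)) + (216 - 318)*(-12)) = √((-7308 - 5334) - 102*(-12)) = √(-12642 + 1224) = √(-11418) = I*√11418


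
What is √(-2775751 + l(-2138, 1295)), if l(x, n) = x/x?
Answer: 5*I*√111030 ≈ 1666.1*I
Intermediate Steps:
l(x, n) = 1
√(-2775751 + l(-2138, 1295)) = √(-2775751 + 1) = √(-2775750) = 5*I*√111030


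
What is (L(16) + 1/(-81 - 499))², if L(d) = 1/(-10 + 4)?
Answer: 85849/3027600 ≈ 0.028355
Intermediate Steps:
L(d) = -⅙ (L(d) = 1/(-6) = -⅙)
(L(16) + 1/(-81 - 499))² = (-⅙ + 1/(-81 - 499))² = (-⅙ + 1/(-580))² = (-⅙ - 1/580)² = (-293/1740)² = 85849/3027600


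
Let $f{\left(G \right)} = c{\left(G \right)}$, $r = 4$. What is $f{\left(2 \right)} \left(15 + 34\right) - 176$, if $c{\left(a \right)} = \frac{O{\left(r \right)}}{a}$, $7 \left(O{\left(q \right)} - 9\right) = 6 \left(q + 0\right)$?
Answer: $\frac{257}{2} \approx 128.5$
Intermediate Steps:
$O{\left(q \right)} = 9 + \frac{6 q}{7}$ ($O{\left(q \right)} = 9 + \frac{6 \left(q + 0\right)}{7} = 9 + \frac{6 q}{7}$)
$c{\left(a \right)} = \frac{87}{7 a}$ ($c{\left(a \right)} = \frac{9 + \frac{6}{7} \cdot 4}{a} = \frac{9 + \frac{24}{7}}{a} = \frac{87}{7 a}$)
$f{\left(G \right)} = \frac{87}{7 G}$
$f{\left(2 \right)} \left(15 + 34\right) - 176 = \frac{87}{7 \cdot 2} \left(15 + 34\right) - 176 = \frac{87}{7} \cdot \frac{1}{2} \cdot 49 - 176 = \frac{87}{14} \cdot 49 - 176 = \frac{609}{2} - 176 = \frac{257}{2}$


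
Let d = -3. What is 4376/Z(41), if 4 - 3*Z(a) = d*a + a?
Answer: 6564/43 ≈ 152.65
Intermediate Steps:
Z(a) = 4/3 + 2*a/3 (Z(a) = 4/3 - (-3*a + a)/3 = 4/3 - (-2)*a/3 = 4/3 + 2*a/3)
4376/Z(41) = 4376/(4/3 + (⅔)*41) = 4376/(4/3 + 82/3) = 4376/(86/3) = 4376*(3/86) = 6564/43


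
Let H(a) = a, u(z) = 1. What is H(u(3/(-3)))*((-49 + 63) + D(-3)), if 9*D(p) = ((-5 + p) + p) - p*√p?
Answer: 115/9 + I*√3/3 ≈ 12.778 + 0.57735*I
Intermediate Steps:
D(p) = -5/9 - p^(3/2)/9 + 2*p/9 (D(p) = (((-5 + p) + p) - p*√p)/9 = ((-5 + 2*p) - p^(3/2))/9 = (-5 - p^(3/2) + 2*p)/9 = -5/9 - p^(3/2)/9 + 2*p/9)
H(u(3/(-3)))*((-49 + 63) + D(-3)) = 1*((-49 + 63) + (-5/9 - (-1)*I*√3/3 + (2/9)*(-3))) = 1*(14 + (-5/9 - (-1)*I*√3/3 - ⅔)) = 1*(14 + (-5/9 + I*√3/3 - ⅔)) = 1*(14 + (-11/9 + I*√3/3)) = 1*(115/9 + I*√3/3) = 115/9 + I*√3/3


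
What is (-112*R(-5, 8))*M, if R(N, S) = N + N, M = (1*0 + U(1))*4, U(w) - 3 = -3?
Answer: 0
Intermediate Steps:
U(w) = 0 (U(w) = 3 - 3 = 0)
M = 0 (M = (1*0 + 0)*4 = (0 + 0)*4 = 0*4 = 0)
R(N, S) = 2*N
(-112*R(-5, 8))*M = -224*(-5)*0 = -112*(-10)*0 = 1120*0 = 0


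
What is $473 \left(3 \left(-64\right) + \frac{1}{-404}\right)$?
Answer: $- \frac{36690137}{404} \approx -90817.0$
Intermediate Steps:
$473 \left(3 \left(-64\right) + \frac{1}{-404}\right) = 473 \left(-192 - \frac{1}{404}\right) = 473 \left(- \frac{77569}{404}\right) = - \frac{36690137}{404}$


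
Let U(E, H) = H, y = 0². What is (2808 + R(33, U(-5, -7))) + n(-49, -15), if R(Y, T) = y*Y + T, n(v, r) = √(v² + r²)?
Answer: 2801 + √2626 ≈ 2852.2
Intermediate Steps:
y = 0
n(v, r) = √(r² + v²)
R(Y, T) = T (R(Y, T) = 0*Y + T = 0 + T = T)
(2808 + R(33, U(-5, -7))) + n(-49, -15) = (2808 - 7) + √((-15)² + (-49)²) = 2801 + √(225 + 2401) = 2801 + √2626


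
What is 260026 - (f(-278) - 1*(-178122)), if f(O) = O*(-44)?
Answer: 69672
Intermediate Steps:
f(O) = -44*O
260026 - (f(-278) - 1*(-178122)) = 260026 - (-44*(-278) - 1*(-178122)) = 260026 - (12232 + 178122) = 260026 - 1*190354 = 260026 - 190354 = 69672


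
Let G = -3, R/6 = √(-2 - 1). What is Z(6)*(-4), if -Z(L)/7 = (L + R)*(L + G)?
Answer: 504 + 504*I*√3 ≈ 504.0 + 872.95*I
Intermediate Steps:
R = 6*I*√3 (R = 6*√(-2 - 1) = 6*√(-3) = 6*(I*√3) = 6*I*√3 ≈ 10.392*I)
Z(L) = -7*(-3 + L)*(L + 6*I*√3) (Z(L) = -7*(L + 6*I*√3)*(L - 3) = -7*(L + 6*I*√3)*(-3 + L) = -7*(-3 + L)*(L + 6*I*√3))
Z(6)*(-4) = (-7*6² + 21*6 + 126*I*√3 - 42*I*6*√3)*(-4) = (-7*36 + 126 + 126*I*√3 - 252*I*√3)*(-4) = (-252 + 126 + 126*I*√3 - 252*I*√3)*(-4) = (-126 - 126*I*√3)*(-4) = 504 + 504*I*√3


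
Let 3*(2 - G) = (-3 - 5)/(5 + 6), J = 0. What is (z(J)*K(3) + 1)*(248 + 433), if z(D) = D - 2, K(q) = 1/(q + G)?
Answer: 72867/173 ≈ 421.20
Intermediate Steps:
G = 74/33 (G = 2 - (-3 - 5)/(3*(5 + 6)) = 2 - (-8)/(3*11) = 2 - 1/3*(-8/11) = 2 + 8/33 = 74/33 ≈ 2.2424)
K(q) = 1/(74/33 + q) (K(q) = 1/(q + 74/33) = 1/(74/33 + q))
z(D) = -2 + D
(z(J)*K(3) + 1)*(248 + 433) = ((-2 + 0)*(33/(74 + 33*3)) + 1)*(248 + 433) = (-66/(74 + 99) + 1)*681 = (-66/173 + 1)*681 = (107/173)*681 = 72867/173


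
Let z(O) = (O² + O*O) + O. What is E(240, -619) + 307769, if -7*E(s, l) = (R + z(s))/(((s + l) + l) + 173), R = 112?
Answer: 1777481527/5775 ≈ 3.0779e+5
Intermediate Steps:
z(O) = O + 2*O² (z(O) = (O² + O²) + O = 2*O² + O = O + 2*O²)
E(s, l) = -(112 + s*(1 + 2*s))/(7*(173 + s + 2*l)) (E(s, l) = -(112 + s*(1 + 2*s))/(7*(((s + l) + l) + 173)) = -(112 + s*(1 + 2*s))/(7*(((l + s) + l) + 173)) = -(112 + s*(1 + 2*s))/(7*((s + 2*l) + 173)) = -(112 + s*(1 + 2*s))/(7*(173 + s + 2*l)))
E(240, -619) + 307769 = (-112 - 1*240*(1 + 2*240))/(7*(173 + 240 + 2*(-619))) + 307769 = (-112 - 1*240*(1 + 480))/(7*(173 + 240 - 1238)) + 307769 = (⅐)*(-112 - 1*240*481)/(-825) + 307769 = (⅐)*(-1/825)*(-112 - 115440) + 307769 = (⅐)*(-1/825)*(-115552) + 307769 = 115552/5775 + 307769 = 1777481527/5775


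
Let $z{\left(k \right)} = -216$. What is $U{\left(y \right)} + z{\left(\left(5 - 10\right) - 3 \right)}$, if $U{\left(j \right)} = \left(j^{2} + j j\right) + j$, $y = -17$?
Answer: $345$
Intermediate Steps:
$U{\left(j \right)} = j + 2 j^{2}$ ($U{\left(j \right)} = \left(j^{2} + j^{2}\right) + j = 2 j^{2} + j = j + 2 j^{2}$)
$U{\left(y \right)} + z{\left(\left(5 - 10\right) - 3 \right)} = - 17 \left(1 + 2 \left(-17\right)\right) - 216 = - 17 \left(1 - 34\right) - 216 = \left(-17\right) \left(-33\right) - 216 = 561 - 216 = 345$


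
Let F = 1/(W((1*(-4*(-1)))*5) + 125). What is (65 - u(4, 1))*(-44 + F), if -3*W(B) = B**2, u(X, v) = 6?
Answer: -65077/25 ≈ -2603.1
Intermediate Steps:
W(B) = -B**2/3
F = -3/25 (F = 1/(-((1*(-4*(-1)))*5)**2/3 + 125) = 1/(-((1*4)*5)**2/3 + 125) = 1/(-(4*5)**2/3 + 125) = 1/(-1/3*20**2 + 125) = 1/(-1/3*400 + 125) = 1/(-400/3 + 125) = 1/(-25/3) = -3/25 ≈ -0.12000)
(65 - u(4, 1))*(-44 + F) = (65 - 1*6)*(-44 - 3/25) = (65 - 6)*(-1103/25) = 59*(-1103/25) = -65077/25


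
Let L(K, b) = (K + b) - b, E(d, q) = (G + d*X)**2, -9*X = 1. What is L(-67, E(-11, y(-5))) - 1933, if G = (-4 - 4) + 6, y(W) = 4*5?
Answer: -2000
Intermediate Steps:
y(W) = 20
X = -1/9 (X = -1/9*1 = -1/9 ≈ -0.11111)
G = -2 (G = -8 + 6 = -2)
E(d, q) = (-2 - d/9)**2 (E(d, q) = (-2 + d*(-1/9))**2 = (-2 - d/9)**2)
L(K, b) = K
L(-67, E(-11, y(-5))) - 1933 = -67 - 1933 = -2000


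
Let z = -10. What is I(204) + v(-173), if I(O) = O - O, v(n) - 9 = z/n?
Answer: 1567/173 ≈ 9.0578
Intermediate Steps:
v(n) = 9 - 10/n
I(O) = 0
I(204) + v(-173) = 0 + (9 - 10/(-173)) = 0 + (9 - 10*(-1/173)) = 0 + (9 + 10/173) = 0 + 1567/173 = 1567/173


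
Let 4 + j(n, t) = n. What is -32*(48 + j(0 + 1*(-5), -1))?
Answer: -1248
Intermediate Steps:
j(n, t) = -4 + n
-32*(48 + j(0 + 1*(-5), -1)) = -32*(48 + (-4 + (0 + 1*(-5)))) = -32*(48 + (-4 + (0 - 5))) = -32*(48 + (-4 - 5)) = -32*(48 - 9) = -32*39 = -1248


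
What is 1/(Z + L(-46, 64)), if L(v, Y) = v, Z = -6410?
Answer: -1/6456 ≈ -0.00015489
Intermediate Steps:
1/(Z + L(-46, 64)) = 1/(-6410 - 46) = 1/(-6456) = -1/6456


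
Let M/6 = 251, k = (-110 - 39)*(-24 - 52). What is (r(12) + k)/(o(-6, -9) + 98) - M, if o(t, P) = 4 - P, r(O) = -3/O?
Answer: -623369/444 ≈ -1404.0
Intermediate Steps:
k = 11324 (k = -149*(-76) = 11324)
M = 1506 (M = 6*251 = 1506)
(r(12) + k)/(o(-6, -9) + 98) - M = (-3/12 + 11324)/((4 - 1*(-9)) + 98) - 1*1506 = (-3*1/12 + 11324)/((4 + 9) + 98) - 1506 = (-¼ + 11324)/(13 + 98) - 1506 = (45295/4)/111 - 1506 = (45295/4)*(1/111) - 1506 = 45295/444 - 1506 = -623369/444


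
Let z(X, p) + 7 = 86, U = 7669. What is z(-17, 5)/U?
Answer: 79/7669 ≈ 0.010301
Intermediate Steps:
z(X, p) = 79 (z(X, p) = -7 + 86 = 79)
z(-17, 5)/U = 79/7669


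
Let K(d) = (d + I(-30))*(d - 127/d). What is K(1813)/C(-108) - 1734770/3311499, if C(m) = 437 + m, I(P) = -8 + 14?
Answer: 19797641548606112/1975232989023 ≈ 10023.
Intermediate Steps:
I(P) = 6
K(d) = (6 + d)*(d - 127/d) (K(d) = (d + 6)*(d - 127/d) = (6 + d)*(d - 127/d))
K(1813)/C(-108) - 1734770/3311499 = (-127 + 1813² - 762/1813 + 6*1813)/(437 - 108) - 1734770/3311499 = (-127 + 3286969 - 762*1/1813 + 10878)/329 - 1734770*1/3311499 = (-127 + 3286969 - 762/1813 + 10878)*(1/329) - 1734770/3311499 = (5978765598/1813)*(1/329) - 1734770/3311499 = 5978765598/596477 - 1734770/3311499 = 19797641548606112/1975232989023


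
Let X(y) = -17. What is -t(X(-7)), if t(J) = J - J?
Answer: 0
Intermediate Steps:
t(J) = 0
-t(X(-7)) = -1*0 = 0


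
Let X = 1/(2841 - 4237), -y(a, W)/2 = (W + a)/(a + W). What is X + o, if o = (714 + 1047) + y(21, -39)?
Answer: 2455563/1396 ≈ 1759.0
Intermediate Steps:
y(a, W) = -2 (y(a, W) = -2*(W + a)/(a + W) = -2*(W + a)/(W + a) = -2*1 = -2)
X = -1/1396 (X = 1/(-1396) = -1/1396 ≈ -0.00071633)
o = 1759 (o = (714 + 1047) - 2 = 1761 - 2 = 1759)
X + o = -1/1396 + 1759 = 2455563/1396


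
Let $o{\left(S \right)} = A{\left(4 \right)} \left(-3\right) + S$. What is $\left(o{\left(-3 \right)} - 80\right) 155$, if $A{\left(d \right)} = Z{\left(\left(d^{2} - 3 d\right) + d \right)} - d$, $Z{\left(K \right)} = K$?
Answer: $-14725$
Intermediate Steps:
$A{\left(d \right)} = d^{2} - 3 d$ ($A{\left(d \right)} = \left(\left(d^{2} - 3 d\right) + d\right) - d = \left(d^{2} - 2 d\right) - d = d^{2} - 3 d$)
$o{\left(S \right)} = -12 + S$ ($o{\left(S \right)} = 4 \left(-3 + 4\right) \left(-3\right) + S = 4 \cdot 1 \left(-3\right) + S = 4 \left(-3\right) + S = -12 + S$)
$\left(o{\left(-3 \right)} - 80\right) 155 = \left(\left(-12 - 3\right) - 80\right) 155 = \left(-15 - 80\right) 155 = \left(-95\right) 155 = -14725$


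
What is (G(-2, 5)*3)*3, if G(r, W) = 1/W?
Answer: 9/5 ≈ 1.8000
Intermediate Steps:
(G(-2, 5)*3)*3 = (3/5)*3 = ((⅕)*3)*3 = (⅗)*3 = 9/5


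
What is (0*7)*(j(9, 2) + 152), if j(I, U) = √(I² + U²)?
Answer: 0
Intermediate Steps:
(0*7)*(j(9, 2) + 152) = (0*7)*(√(9² + 2²) + 152) = 0*(√(81 + 4) + 152) = 0*(√85 + 152) = 0*(152 + √85) = 0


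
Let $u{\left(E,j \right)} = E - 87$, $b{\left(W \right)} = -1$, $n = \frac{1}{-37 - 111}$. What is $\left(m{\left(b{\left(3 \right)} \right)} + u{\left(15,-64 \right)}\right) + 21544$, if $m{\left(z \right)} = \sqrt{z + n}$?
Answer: $21472 + \frac{i \sqrt{5513}}{74} \approx 21472.0 + 1.0034 i$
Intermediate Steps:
$n = - \frac{1}{148}$ ($n = \frac{1}{-148} = - \frac{1}{148} \approx -0.0067568$)
$u{\left(E,j \right)} = -87 + E$ ($u{\left(E,j \right)} = E - 87 = -87 + E$)
$m{\left(z \right)} = \sqrt{- \frac{1}{148} + z}$ ($m{\left(z \right)} = \sqrt{z - \frac{1}{148}} = \sqrt{- \frac{1}{148} + z}$)
$\left(m{\left(b{\left(3 \right)} \right)} + u{\left(15,-64 \right)}\right) + 21544 = \left(\frac{\sqrt{-37 + 5476 \left(-1\right)}}{74} + \left(-87 + 15\right)\right) + 21544 = \left(\frac{\sqrt{-37 - 5476}}{74} - 72\right) + 21544 = \left(\frac{\sqrt{-5513}}{74} - 72\right) + 21544 = \left(\frac{i \sqrt{5513}}{74} - 72\right) + 21544 = \left(-72 + \frac{i \sqrt{5513}}{74}\right) + 21544 = 21472 + \frac{i \sqrt{5513}}{74}$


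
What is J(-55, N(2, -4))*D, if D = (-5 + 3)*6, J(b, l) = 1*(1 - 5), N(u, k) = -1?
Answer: 48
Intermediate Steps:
J(b, l) = -4 (J(b, l) = 1*(-4) = -4)
D = -12 (D = -2*6 = -12)
J(-55, N(2, -4))*D = -4*(-12) = 48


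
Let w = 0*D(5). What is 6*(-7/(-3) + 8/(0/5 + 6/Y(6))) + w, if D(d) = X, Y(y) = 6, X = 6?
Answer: 62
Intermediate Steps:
D(d) = 6
w = 0 (w = 0*6 = 0)
6*(-7/(-3) + 8/(0/5 + 6/Y(6))) + w = 6*(-7/(-3) + 8/(0/5 + 6/6)) + 0 = 6*(-7*(-1/3) + 8/(0*(1/5) + 6*(1/6))) + 0 = 6*(7/3 + 8/(0 + 1)) + 0 = 6*(7/3 + 8/1) + 0 = 6*(7/3 + 8*1) + 0 = 6*(7/3 + 8) + 0 = 6*(31/3) + 0 = 62 + 0 = 62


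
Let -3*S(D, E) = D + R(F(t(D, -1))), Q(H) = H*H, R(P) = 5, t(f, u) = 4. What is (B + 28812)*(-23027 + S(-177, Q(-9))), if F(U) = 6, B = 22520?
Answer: -3537236788/3 ≈ -1.1791e+9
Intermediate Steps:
Q(H) = H²
S(D, E) = -5/3 - D/3 (S(D, E) = -(D + 5)/3 = -(5 + D)/3 = -5/3 - D/3)
(B + 28812)*(-23027 + S(-177, Q(-9))) = (22520 + 28812)*(-23027 + (-5/3 - ⅓*(-177))) = 51332*(-23027 + (-5/3 + 59)) = 51332*(-23027 + 172/3) = 51332*(-68909/3) = -3537236788/3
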